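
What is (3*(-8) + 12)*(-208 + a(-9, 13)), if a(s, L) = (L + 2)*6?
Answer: 1416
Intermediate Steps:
a(s, L) = 12 + 6*L (a(s, L) = (2 + L)*6 = 12 + 6*L)
(3*(-8) + 12)*(-208 + a(-9, 13)) = (3*(-8) + 12)*(-208 + (12 + 6*13)) = (-24 + 12)*(-208 + (12 + 78)) = -12*(-208 + 90) = -12*(-118) = 1416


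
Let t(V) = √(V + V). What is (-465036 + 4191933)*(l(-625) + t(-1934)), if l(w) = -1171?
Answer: -4364196387 + 7453794*I*√967 ≈ -4.3642e+9 + 2.3179e+8*I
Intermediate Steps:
t(V) = √2*√V (t(V) = √(2*V) = √2*√V)
(-465036 + 4191933)*(l(-625) + t(-1934)) = (-465036 + 4191933)*(-1171 + √2*√(-1934)) = 3726897*(-1171 + √2*(I*√1934)) = 3726897*(-1171 + 2*I*√967) = -4364196387 + 7453794*I*√967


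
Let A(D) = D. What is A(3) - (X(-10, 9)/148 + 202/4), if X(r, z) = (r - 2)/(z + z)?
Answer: -5272/111 ≈ -47.495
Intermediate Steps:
X(r, z) = (-2 + r)/(2*z) (X(r, z) = (-2 + r)/((2*z)) = (-2 + r)*(1/(2*z)) = (-2 + r)/(2*z))
A(3) - (X(-10, 9)/148 + 202/4) = 3 - (((½)*(-2 - 10)/9)/148 + 202/4) = 3 - (((½)*(⅑)*(-12))*(1/148) + 202*(¼)) = 3 - (-⅔*1/148 + 101/2) = 3 - (-1/222 + 101/2) = 3 - 1*5605/111 = 3 - 5605/111 = -5272/111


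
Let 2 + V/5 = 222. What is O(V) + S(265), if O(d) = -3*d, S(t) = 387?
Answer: -2913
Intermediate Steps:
V = 1100 (V = -10 + 5*222 = -10 + 1110 = 1100)
O(V) + S(265) = -3*1100 + 387 = -3300 + 387 = -2913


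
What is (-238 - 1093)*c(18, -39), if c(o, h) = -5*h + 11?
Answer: -274186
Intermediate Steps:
c(o, h) = 11 - 5*h
(-238 - 1093)*c(18, -39) = (-238 - 1093)*(11 - 5*(-39)) = -1331*(11 + 195) = -1331*206 = -274186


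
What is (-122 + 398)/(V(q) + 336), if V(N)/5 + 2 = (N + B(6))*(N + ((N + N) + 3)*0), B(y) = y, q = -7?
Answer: 276/361 ≈ 0.76454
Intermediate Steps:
V(N) = -10 + 5*N*(6 + N) (V(N) = -10 + 5*((N + 6)*(N + ((N + N) + 3)*0)) = -10 + 5*((6 + N)*(N + (2*N + 3)*0)) = -10 + 5*((6 + N)*(N + (3 + 2*N)*0)) = -10 + 5*((6 + N)*(N + 0)) = -10 + 5*((6 + N)*N) = -10 + 5*(N*(6 + N)) = -10 + 5*N*(6 + N))
(-122 + 398)/(V(q) + 336) = (-122 + 398)/((-10 + 5*(-7)² + 30*(-7)) + 336) = 276/((-10 + 5*49 - 210) + 336) = 276/((-10 + 245 - 210) + 336) = 276/(25 + 336) = 276/361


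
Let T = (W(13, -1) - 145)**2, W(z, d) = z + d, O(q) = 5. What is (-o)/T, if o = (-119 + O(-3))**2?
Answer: -36/49 ≈ -0.73469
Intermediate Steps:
W(z, d) = d + z
o = 12996 (o = (-119 + 5)**2 = (-114)**2 = 12996)
T = 17689 (T = ((-1 + 13) - 145)**2 = (12 - 145)**2 = (-133)**2 = 17689)
(-o)/T = -1*12996/17689 = -12996*1/17689 = -36/49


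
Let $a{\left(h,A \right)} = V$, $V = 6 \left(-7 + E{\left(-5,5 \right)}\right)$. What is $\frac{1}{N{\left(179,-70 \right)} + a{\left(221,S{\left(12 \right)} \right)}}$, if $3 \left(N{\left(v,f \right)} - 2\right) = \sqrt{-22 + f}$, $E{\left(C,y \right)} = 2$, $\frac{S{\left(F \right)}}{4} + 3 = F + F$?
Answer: $- \frac{63}{1787} - \frac{3 i \sqrt{23}}{3574} \approx -0.035255 - 0.0040256 i$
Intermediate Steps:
$S{\left(F \right)} = -12 + 8 F$ ($S{\left(F \right)} = -12 + 4 \left(F + F\right) = -12 + 4 \cdot 2 F = -12 + 8 F$)
$N{\left(v,f \right)} = 2 + \frac{\sqrt{-22 + f}}{3}$
$V = -30$ ($V = 6 \left(-7 + 2\right) = 6 \left(-5\right) = -30$)
$a{\left(h,A \right)} = -30$
$\frac{1}{N{\left(179,-70 \right)} + a{\left(221,S{\left(12 \right)} \right)}} = \frac{1}{\left(2 + \frac{\sqrt{-22 - 70}}{3}\right) - 30} = \frac{1}{\left(2 + \frac{\sqrt{-92}}{3}\right) - 30} = \frac{1}{\left(2 + \frac{2 i \sqrt{23}}{3}\right) - 30} = \frac{1}{-28 + \frac{2 i \sqrt{23}}{3}}$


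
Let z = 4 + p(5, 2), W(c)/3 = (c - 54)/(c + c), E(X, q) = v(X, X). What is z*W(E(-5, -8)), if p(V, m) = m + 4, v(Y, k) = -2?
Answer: 420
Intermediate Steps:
E(X, q) = -2
p(V, m) = 4 + m
W(c) = 3*(-54 + c)/(2*c) (W(c) = 3*((c - 54)/(c + c)) = 3*((-54 + c)/((2*c))) = 3*((-54 + c)*(1/(2*c))) = 3*((-54 + c)/(2*c)) = 3*(-54 + c)/(2*c))
z = 10 (z = 4 + (4 + 2) = 4 + 6 = 10)
z*W(E(-5, -8)) = 10*(3/2 - 81/(-2)) = 10*(3/2 - 81*(-½)) = 10*(3/2 + 81/2) = 10*42 = 420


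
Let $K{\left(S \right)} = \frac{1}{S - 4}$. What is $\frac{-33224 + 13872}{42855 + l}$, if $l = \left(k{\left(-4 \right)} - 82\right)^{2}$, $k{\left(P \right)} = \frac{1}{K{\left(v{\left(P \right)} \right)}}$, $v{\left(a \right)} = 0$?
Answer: $- \frac{19352}{50251} \approx -0.38511$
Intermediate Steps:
$K{\left(S \right)} = \frac{1}{-4 + S}$
$k{\left(P \right)} = -4$ ($k{\left(P \right)} = \frac{1}{\frac{1}{-4 + 0}} = \frac{1}{\frac{1}{-4}} = \frac{1}{- \frac{1}{4}} = -4$)
$l = 7396$ ($l = \left(-4 - 82\right)^{2} = \left(-86\right)^{2} = 7396$)
$\frac{-33224 + 13872}{42855 + l} = \frac{-33224 + 13872}{42855 + 7396} = - \frac{19352}{50251}$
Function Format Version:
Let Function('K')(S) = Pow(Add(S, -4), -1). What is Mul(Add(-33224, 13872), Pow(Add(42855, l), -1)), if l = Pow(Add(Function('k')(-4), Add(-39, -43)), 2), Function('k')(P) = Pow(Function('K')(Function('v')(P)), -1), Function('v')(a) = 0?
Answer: Rational(-19352, 50251) ≈ -0.38511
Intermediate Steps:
Function('K')(S) = Pow(Add(-4, S), -1)
Function('k')(P) = -4 (Function('k')(P) = Pow(Pow(Add(-4, 0), -1), -1) = Pow(Pow(-4, -1), -1) = Pow(Rational(-1, 4), -1) = -4)
l = 7396 (l = Pow(Add(-4, Add(-39, -43)), 2) = Pow(Add(-4, -82), 2) = Pow(-86, 2) = 7396)
Mul(Add(-33224, 13872), Pow(Add(42855, l), -1)) = Mul(Add(-33224, 13872), Pow(Add(42855, 7396), -1)) = Mul(-19352, Pow(50251, -1)) = Mul(-19352, Rational(1, 50251)) = Rational(-19352, 50251)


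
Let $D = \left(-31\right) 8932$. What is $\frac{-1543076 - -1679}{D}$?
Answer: $\frac{140127}{25172} \approx 5.5668$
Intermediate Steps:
$D = -276892$
$\frac{-1543076 - -1679}{D} = \frac{-1543076 - -1679}{-276892} = \left(-1543076 + 1679\right) \left(- \frac{1}{276892}\right) = \left(-1541397\right) \left(- \frac{1}{276892}\right) = \frac{140127}{25172}$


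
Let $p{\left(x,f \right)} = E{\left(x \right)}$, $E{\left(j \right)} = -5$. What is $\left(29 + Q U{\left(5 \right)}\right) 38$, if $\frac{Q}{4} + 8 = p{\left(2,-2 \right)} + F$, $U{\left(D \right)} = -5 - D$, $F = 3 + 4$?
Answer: $10222$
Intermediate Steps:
$F = 7$
$p{\left(x,f \right)} = -5$
$Q = -24$ ($Q = -32 + 4 \left(-5 + 7\right) = -32 + 4 \cdot 2 = -32 + 8 = -24$)
$\left(29 + Q U{\left(5 \right)}\right) 38 = \left(29 - 24 \left(-5 - 5\right)\right) 38 = \left(29 - -240\right) 38 = \left(29 + 240\right) 38 = 269 \cdot 38 = 10222$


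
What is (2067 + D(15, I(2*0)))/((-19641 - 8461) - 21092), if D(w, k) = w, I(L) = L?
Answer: -347/8199 ≈ -0.042322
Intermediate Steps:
(2067 + D(15, I(2*0)))/((-19641 - 8461) - 21092) = (2067 + 15)/((-19641 - 8461) - 21092) = 2082/(-28102 - 21092) = 2082/(-49194) = 2082*(-1/49194) = -347/8199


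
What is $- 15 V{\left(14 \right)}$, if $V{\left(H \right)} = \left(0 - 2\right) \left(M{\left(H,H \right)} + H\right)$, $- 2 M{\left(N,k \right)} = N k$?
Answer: $-2520$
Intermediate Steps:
$M{\left(N,k \right)} = - \frac{N k}{2}$
$V{\left(H \right)} = H^{2} - 2 H$ ($V{\left(H \right)} = \left(0 - 2\right) \left(- \frac{H H}{2} + H\right) = - 2 \left(- \frac{H^{2}}{2} + H\right) = - 2 \left(H - \frac{H^{2}}{2}\right) = H^{2} - 2 H$)
$- 15 V{\left(14 \right)} = - 15 \cdot 14 \left(-2 + 14\right) = - 15 \cdot 14 \cdot 12 = \left(-15\right) 168 = -2520$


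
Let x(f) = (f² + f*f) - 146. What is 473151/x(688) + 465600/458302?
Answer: 109592667467/72300348614 ≈ 1.5158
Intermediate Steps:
x(f) = -146 + 2*f² (x(f) = (f² + f²) - 146 = 2*f² - 146 = -146 + 2*f²)
473151/x(688) + 465600/458302 = 473151/(-146 + 2*688²) + 465600/458302 = 473151/(-146 + 2*473344) + 465600*(1/458302) = 473151/(-146 + 946688) + 232800/229151 = 473151/946542 + 232800/229151 = 473151*(1/946542) + 232800/229151 = 157717/315514 + 232800/229151 = 109592667467/72300348614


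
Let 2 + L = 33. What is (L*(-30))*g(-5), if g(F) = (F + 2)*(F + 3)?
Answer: -5580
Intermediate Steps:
L = 31 (L = -2 + 33 = 31)
g(F) = (2 + F)*(3 + F)
(L*(-30))*g(-5) = (31*(-30))*(6 + (-5)**2 + 5*(-5)) = -930*(6 + 25 - 25) = -930*6 = -5580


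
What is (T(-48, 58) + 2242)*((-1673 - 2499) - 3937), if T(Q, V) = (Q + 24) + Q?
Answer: -17596530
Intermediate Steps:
T(Q, V) = 24 + 2*Q (T(Q, V) = (24 + Q) + Q = 24 + 2*Q)
(T(-48, 58) + 2242)*((-1673 - 2499) - 3937) = ((24 + 2*(-48)) + 2242)*((-1673 - 2499) - 3937) = ((24 - 96) + 2242)*(-4172 - 3937) = (-72 + 2242)*(-8109) = 2170*(-8109) = -17596530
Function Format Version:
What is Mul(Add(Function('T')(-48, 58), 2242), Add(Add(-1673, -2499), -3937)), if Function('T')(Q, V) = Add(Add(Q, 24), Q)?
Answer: -17596530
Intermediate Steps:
Function('T')(Q, V) = Add(24, Mul(2, Q)) (Function('T')(Q, V) = Add(Add(24, Q), Q) = Add(24, Mul(2, Q)))
Mul(Add(Function('T')(-48, 58), 2242), Add(Add(-1673, -2499), -3937)) = Mul(Add(Add(24, Mul(2, -48)), 2242), Add(Add(-1673, -2499), -3937)) = Mul(Add(Add(24, -96), 2242), Add(-4172, -3937)) = Mul(Add(-72, 2242), -8109) = Mul(2170, -8109) = -17596530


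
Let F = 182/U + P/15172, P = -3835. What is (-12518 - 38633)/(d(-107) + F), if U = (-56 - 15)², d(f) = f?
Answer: 3912133441852/8200150495 ≈ 477.08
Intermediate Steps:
U = 5041 (U = (-71)² = 5041)
F = -16570931/76482052 (F = 182/5041 - 3835/15172 = -16570931/76482052 ≈ -0.21666)
(-12518 - 38633)/(d(-107) + F) = (-12518 - 38633)/(-107 - 16570931/76482052) = -51151/(-8200150495/76482052) = -51151*(-76482052/8200150495) = 3912133441852/8200150495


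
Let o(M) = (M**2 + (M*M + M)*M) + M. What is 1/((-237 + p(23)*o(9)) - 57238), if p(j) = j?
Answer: -1/36775 ≈ -2.7192e-5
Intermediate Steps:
o(M) = M + M**2 + M*(M + M**2) (o(M) = (M**2 + (M**2 + M)*M) + M = (M**2 + (M + M**2)*M) + M = (M**2 + M*(M + M**2)) + M = M + M**2 + M*(M + M**2))
1/((-237 + p(23)*o(9)) - 57238) = 1/((-237 + 23*(9*(1 + 9**2 + 2*9))) - 57238) = 1/((-237 + 23*(9*(1 + 81 + 18))) - 57238) = 1/((-237 + 23*(9*100)) - 57238) = 1/((-237 + 23*900) - 57238) = 1/((-237 + 20700) - 57238) = 1/(20463 - 57238) = 1/(-36775) = -1/36775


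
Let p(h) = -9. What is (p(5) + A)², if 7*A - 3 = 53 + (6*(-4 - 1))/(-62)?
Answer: 40804/47089 ≈ 0.86653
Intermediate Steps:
A = 1751/217 (A = 3/7 + (53 + (6*(-4 - 1))/(-62))/7 = 3/7 + (53 + (6*(-5))*(-1/62))/7 = 3/7 + (53 - 30*(-1/62))/7 = 3/7 + (53 + 15/31)/7 = 3/7 + (⅐)*(1658/31) = 3/7 + 1658/217 = 1751/217 ≈ 8.0691)
(p(5) + A)² = (-9 + 1751/217)² = (-202/217)² = 40804/47089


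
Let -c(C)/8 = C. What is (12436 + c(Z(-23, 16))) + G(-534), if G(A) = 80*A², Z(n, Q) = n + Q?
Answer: 22824972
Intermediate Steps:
Z(n, Q) = Q + n
c(C) = -8*C
(12436 + c(Z(-23, 16))) + G(-534) = (12436 - 8*(16 - 23)) + 80*(-534)² = (12436 - 8*(-7)) + 80*285156 = (12436 + 56) + 22812480 = 12492 + 22812480 = 22824972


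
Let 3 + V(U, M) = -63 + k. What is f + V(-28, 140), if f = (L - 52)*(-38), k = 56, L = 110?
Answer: -2214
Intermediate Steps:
f = -2204 (f = (110 - 52)*(-38) = 58*(-38) = -2204)
V(U, M) = -10 (V(U, M) = -3 + (-63 + 56) = -3 - 7 = -10)
f + V(-28, 140) = -2204 - 10 = -2214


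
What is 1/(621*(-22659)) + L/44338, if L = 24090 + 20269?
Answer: 89169435209/89127227826 ≈ 1.0005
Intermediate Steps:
L = 44359
1/(621*(-22659)) + L/44338 = 1/(621*(-22659)) + 44359/44338 = (1/621)*(-1/22659) + 44359*(1/44338) = -1/14071239 + 6337/6334 = 89169435209/89127227826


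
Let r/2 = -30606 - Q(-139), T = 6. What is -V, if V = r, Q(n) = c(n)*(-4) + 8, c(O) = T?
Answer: 61180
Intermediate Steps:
c(O) = 6
Q(n) = -16 (Q(n) = 6*(-4) + 8 = -24 + 8 = -16)
r = -61180 (r = 2*(-30606 - 1*(-16)) = 2*(-30606 + 16) = 2*(-30590) = -61180)
V = -61180
-V = -1*(-61180) = 61180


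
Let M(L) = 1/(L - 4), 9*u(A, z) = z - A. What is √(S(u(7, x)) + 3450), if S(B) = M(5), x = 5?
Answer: √3451 ≈ 58.745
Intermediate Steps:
u(A, z) = -A/9 + z/9 (u(A, z) = (z - A)/9 = -A/9 + z/9)
M(L) = 1/(-4 + L)
S(B) = 1 (S(B) = 1/(-4 + 5) = 1/1 = 1)
√(S(u(7, x)) + 3450) = √(1 + 3450) = √3451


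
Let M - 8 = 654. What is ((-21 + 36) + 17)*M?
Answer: 21184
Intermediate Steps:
M = 662 (M = 8 + 654 = 662)
((-21 + 36) + 17)*M = ((-21 + 36) + 17)*662 = (15 + 17)*662 = 32*662 = 21184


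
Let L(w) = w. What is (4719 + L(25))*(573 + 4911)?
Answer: 26016096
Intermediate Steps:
(4719 + L(25))*(573 + 4911) = (4719 + 25)*(573 + 4911) = 4744*5484 = 26016096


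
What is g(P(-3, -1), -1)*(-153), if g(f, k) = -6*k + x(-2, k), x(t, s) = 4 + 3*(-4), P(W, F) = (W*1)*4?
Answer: 306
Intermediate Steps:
P(W, F) = 4*W (P(W, F) = W*4 = 4*W)
x(t, s) = -8 (x(t, s) = 4 - 12 = -8)
g(f, k) = -8 - 6*k (g(f, k) = -6*k - 8 = -8 - 6*k)
g(P(-3, -1), -1)*(-153) = (-8 - 6*(-1))*(-153) = (-8 + 6)*(-153) = -2*(-153) = 306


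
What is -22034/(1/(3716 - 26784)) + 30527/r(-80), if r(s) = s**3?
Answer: 260239519713473/512000 ≈ 5.0828e+8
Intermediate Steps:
-22034/(1/(3716 - 26784)) + 30527/r(-80) = -22034/(1/(3716 - 26784)) + 30527/((-80)**3) = -22034/(1/(-23068)) + 30527/(-512000) = -22034/(-1/23068) + 30527*(-1/512000) = -22034*(-23068) - 30527/512000 = 508280312 - 30527/512000 = 260239519713473/512000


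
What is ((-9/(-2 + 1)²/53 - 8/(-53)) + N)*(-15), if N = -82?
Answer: 65205/53 ≈ 1230.3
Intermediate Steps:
((-9/(-2 + 1)²/53 - 8/(-53)) + N)*(-15) = ((-9/(-2 + 1)²/53 - 8/(-53)) - 82)*(-15) = ((-9/((-1)²)*(1/53) - 8*(-1/53)) - 82)*(-15) = ((-9/1*(1/53) + 8/53) - 82)*(-15) = ((-9*1*(1/53) + 8/53) - 82)*(-15) = ((-9*1/53 + 8/53) - 82)*(-15) = ((-9/53 + 8/53) - 82)*(-15) = (-1/53 - 82)*(-15) = -4347/53*(-15) = 65205/53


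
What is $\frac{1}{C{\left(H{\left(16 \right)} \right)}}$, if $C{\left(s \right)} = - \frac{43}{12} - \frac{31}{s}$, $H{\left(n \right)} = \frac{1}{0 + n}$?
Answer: $- \frac{12}{5995} \approx -0.0020017$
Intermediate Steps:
$H{\left(n \right)} = \frac{1}{n}$
$C{\left(s \right)} = - \frac{43}{12} - \frac{31}{s}$ ($C{\left(s \right)} = \left(-43\right) \frac{1}{12} - \frac{31}{s} = - \frac{43}{12} - \frac{31}{s}$)
$\frac{1}{C{\left(H{\left(16 \right)} \right)}} = \frac{1}{- \frac{43}{12} - \frac{31}{\frac{1}{16}}} = \frac{1}{- \frac{43}{12} - 31 \frac{1}{\frac{1}{16}}} = \frac{1}{- \frac{43}{12} - 496} = \frac{1}{- \frac{5995}{12}} = - \frac{12}{5995}$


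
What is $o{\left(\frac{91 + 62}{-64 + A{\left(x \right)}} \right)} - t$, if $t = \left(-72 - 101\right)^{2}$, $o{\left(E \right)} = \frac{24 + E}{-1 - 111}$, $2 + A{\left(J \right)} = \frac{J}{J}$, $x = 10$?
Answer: $- \frac{31126361}{1040} \approx -29929.0$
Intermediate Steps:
$A{\left(J \right)} = -1$ ($A{\left(J \right)} = -2 + \frac{J}{J} = -2 + 1 = -1$)
$o{\left(E \right)} = - \frac{3}{14} - \frac{E}{112}$ ($o{\left(E \right)} = \frac{24 + E}{-112} = \left(24 + E\right) \left(- \frac{1}{112}\right) = - \frac{3}{14} - \frac{E}{112}$)
$t = 29929$ ($t = \left(-173\right)^{2} = 29929$)
$o{\left(\frac{91 + 62}{-64 + A{\left(x \right)}} \right)} - t = \left(- \frac{3}{14} - \frac{\left(91 + 62\right) \frac{1}{-64 - 1}}{112}\right) - 29929 = \left(- \frac{3}{14} - \frac{153 \frac{1}{-65}}{112}\right) - 29929 = \left(- \frac{3}{14} - \frac{153 \left(- \frac{1}{65}\right)}{112}\right) - 29929 = \left(- \frac{3}{14} - - \frac{153}{7280}\right) - 29929 = \left(- \frac{3}{14} + \frac{153}{7280}\right) - 29929 = - \frac{201}{1040} - 29929 = - \frac{31126361}{1040}$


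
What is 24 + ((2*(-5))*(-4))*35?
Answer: 1424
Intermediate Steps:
24 + ((2*(-5))*(-4))*35 = 24 - 10*(-4)*35 = 24 + 40*35 = 24 + 1400 = 1424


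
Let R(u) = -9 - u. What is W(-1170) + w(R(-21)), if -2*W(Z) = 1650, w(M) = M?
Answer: -813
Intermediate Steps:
W(Z) = -825 (W(Z) = -1/2*1650 = -825)
W(-1170) + w(R(-21)) = -825 + (-9 - 1*(-21)) = -825 + (-9 + 21) = -825 + 12 = -813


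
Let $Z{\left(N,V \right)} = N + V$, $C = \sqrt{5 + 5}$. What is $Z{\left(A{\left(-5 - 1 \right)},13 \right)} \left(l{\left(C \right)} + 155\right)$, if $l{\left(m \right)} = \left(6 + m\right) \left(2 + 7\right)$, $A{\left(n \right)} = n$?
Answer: $1463 + 63 \sqrt{10} \approx 1662.2$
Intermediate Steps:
$C = \sqrt{10} \approx 3.1623$
$l{\left(m \right)} = 54 + 9 m$ ($l{\left(m \right)} = \left(6 + m\right) 9 = 54 + 9 m$)
$Z{\left(A{\left(-5 - 1 \right)},13 \right)} \left(l{\left(C \right)} + 155\right) = \left(\left(-5 - 1\right) + 13\right) \left(\left(54 + 9 \sqrt{10}\right) + 155\right) = \left(-6 + 13\right) \left(209 + 9 \sqrt{10}\right) = 7 \left(209 + 9 \sqrt{10}\right) = 1463 + 63 \sqrt{10}$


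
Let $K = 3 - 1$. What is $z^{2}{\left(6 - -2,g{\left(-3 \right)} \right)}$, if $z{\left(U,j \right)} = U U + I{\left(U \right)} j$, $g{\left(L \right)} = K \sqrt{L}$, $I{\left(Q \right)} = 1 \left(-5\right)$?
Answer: $3796 - 1280 i \sqrt{3} \approx 3796.0 - 2217.0 i$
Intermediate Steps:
$K = 2$
$I{\left(Q \right)} = -5$
$g{\left(L \right)} = 2 \sqrt{L}$
$z{\left(U,j \right)} = U^{2} - 5 j$ ($z{\left(U,j \right)} = U U - 5 j = U^{2} - 5 j$)
$z^{2}{\left(6 - -2,g{\left(-3 \right)} \right)} = \left(\left(6 - -2\right)^{2} - 5 \cdot 2 \sqrt{-3}\right)^{2} = \left(\left(6 + 2\right)^{2} - 5 \cdot 2 i \sqrt{3}\right)^{2} = \left(8^{2} - 5 \cdot 2 i \sqrt{3}\right)^{2} = \left(64 - 10 i \sqrt{3}\right)^{2}$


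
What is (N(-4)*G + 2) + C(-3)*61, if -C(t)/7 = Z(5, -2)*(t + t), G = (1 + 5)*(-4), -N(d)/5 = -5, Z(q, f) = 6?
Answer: 14774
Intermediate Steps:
N(d) = 25 (N(d) = -5*(-5) = 25)
G = -24 (G = 6*(-4) = -24)
C(t) = -84*t (C(t) = -42*(t + t) = -42*2*t = -84*t)
(N(-4)*G + 2) + C(-3)*61 = (25*(-24) + 2) - 84*(-3)*61 = (-600 + 2) + 252*61 = -598 + 15372 = 14774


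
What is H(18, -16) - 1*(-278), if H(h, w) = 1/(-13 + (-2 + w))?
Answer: 8617/31 ≈ 277.97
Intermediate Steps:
H(h, w) = 1/(-15 + w)
H(18, -16) - 1*(-278) = 1/(-15 - 16) - 1*(-278) = 1/(-31) + 278 = -1/31 + 278 = 8617/31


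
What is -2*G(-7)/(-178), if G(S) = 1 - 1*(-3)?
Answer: 4/89 ≈ 0.044944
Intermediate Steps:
G(S) = 4 (G(S) = 1 + 3 = 4)
-2*G(-7)/(-178) = -2*4/(-178) = -8*(-1/178) = 4/89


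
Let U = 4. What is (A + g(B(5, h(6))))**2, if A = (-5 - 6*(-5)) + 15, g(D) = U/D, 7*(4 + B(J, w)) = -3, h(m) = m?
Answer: 1468944/961 ≈ 1528.6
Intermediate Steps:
B(J, w) = -31/7 (B(J, w) = -4 + (1/7)*(-3) = -4 - 3/7 = -31/7)
g(D) = 4/D
A = 40 (A = (-5 + 30) + 15 = 25 + 15 = 40)
(A + g(B(5, h(6))))**2 = (40 + 4/(-31/7))**2 = (40 + 4*(-7/31))**2 = (40 - 28/31)**2 = (1212/31)**2 = 1468944/961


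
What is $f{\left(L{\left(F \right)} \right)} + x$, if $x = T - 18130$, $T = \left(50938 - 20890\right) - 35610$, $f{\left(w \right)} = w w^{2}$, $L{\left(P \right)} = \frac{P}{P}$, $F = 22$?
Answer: $-23691$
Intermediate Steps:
$L{\left(P \right)} = 1$
$f{\left(w \right)} = w^{3}$
$T = -5562$ ($T = 30048 - 35610 = -5562$)
$x = -23692$ ($x = -5562 - 18130 = -23692$)
$f{\left(L{\left(F \right)} \right)} + x = 1^{3} - 23692 = 1 - 23692 = -23691$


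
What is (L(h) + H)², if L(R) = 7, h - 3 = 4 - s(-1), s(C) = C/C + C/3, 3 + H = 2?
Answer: 36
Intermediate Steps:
H = -1 (H = -3 + 2 = -1)
s(C) = 1 + C/3 (s(C) = 1 + C*(⅓) = 1 + C/3)
h = 19/3 (h = 3 + (4 - (1 + (⅓)*(-1))) = 3 + (4 - (1 - ⅓)) = 3 + (4 - 1*⅔) = 3 + (4 - ⅔) = 3 + 10/3 = 19/3 ≈ 6.3333)
(L(h) + H)² = (7 - 1)² = 6² = 36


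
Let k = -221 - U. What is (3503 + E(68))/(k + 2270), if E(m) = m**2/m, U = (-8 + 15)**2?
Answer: 3571/2000 ≈ 1.7855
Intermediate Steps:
U = 49 (U = 7**2 = 49)
k = -270 (k = -221 - 1*49 = -221 - 49 = -270)
E(m) = m
(3503 + E(68))/(k + 2270) = (3503 + 68)/(-270 + 2270) = 3571/2000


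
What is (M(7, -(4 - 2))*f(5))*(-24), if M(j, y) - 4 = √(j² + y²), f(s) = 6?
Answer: -576 - 144*√53 ≈ -1624.3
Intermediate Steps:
M(j, y) = 4 + √(j² + y²)
(M(7, -(4 - 2))*f(5))*(-24) = ((4 + √(7² + (-(4 - 2))²))*6)*(-24) = ((4 + √(49 + (-1*2)²))*6)*(-24) = ((4 + √(49 + (-2)²))*6)*(-24) = ((4 + √(49 + 4))*6)*(-24) = ((4 + √53)*6)*(-24) = (24 + 6*√53)*(-24) = -576 - 144*√53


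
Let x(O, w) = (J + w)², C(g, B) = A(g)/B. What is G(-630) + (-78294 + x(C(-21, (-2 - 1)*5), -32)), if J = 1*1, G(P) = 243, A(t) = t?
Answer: -77090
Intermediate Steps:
J = 1
C(g, B) = g/B
x(O, w) = (1 + w)²
G(-630) + (-78294 + x(C(-21, (-2 - 1)*5), -32)) = 243 + (-78294 + (1 - 32)²) = 243 + (-78294 + (-31)²) = 243 + (-78294 + 961) = 243 - 77333 = -77090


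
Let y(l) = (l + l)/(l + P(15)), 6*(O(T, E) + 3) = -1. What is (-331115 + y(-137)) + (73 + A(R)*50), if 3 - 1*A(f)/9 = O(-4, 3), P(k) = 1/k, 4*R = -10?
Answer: -337128154/1027 ≈ -3.2827e+5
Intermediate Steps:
R = -5/2 (R = (1/4)*(-10) = -5/2 ≈ -2.5000)
O(T, E) = -19/6 (O(T, E) = -3 + (1/6)*(-1) = -3 - 1/6 = -19/6)
P(k) = 1/k
A(f) = 111/2 (A(f) = 27 - 9*(-19/6) = 27 + 57/2 = 111/2)
y(l) = 2*l/(1/15 + l) (y(l) = (l + l)/(l + 1/15) = (2*l)/(l + 1/15) = (2*l)/(1/15 + l) = 2*l/(1/15 + l))
(-331115 + y(-137)) + (73 + A(R)*50) = (-331115 + 30*(-137)/(1 + 15*(-137))) + (73 + (111/2)*50) = (-331115 + 30*(-137)/(1 - 2055)) + (73 + 2775) = (-331115 + 30*(-137)/(-2054)) + 2848 = (-331115 + 30*(-137)*(-1/2054)) + 2848 = (-331115 + 2055/1027) + 2848 = -340053050/1027 + 2848 = -337128154/1027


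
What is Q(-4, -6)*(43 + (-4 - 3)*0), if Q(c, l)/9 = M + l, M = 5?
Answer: -387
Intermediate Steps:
Q(c, l) = 45 + 9*l (Q(c, l) = 9*(5 + l) = 45 + 9*l)
Q(-4, -6)*(43 + (-4 - 3)*0) = (45 + 9*(-6))*(43 + (-4 - 3)*0) = (45 - 54)*(43 - 7*0) = -9*(43 + 0) = -9*43 = -387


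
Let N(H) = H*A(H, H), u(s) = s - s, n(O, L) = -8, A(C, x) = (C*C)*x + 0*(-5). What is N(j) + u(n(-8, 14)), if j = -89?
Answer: 62742241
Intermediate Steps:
A(C, x) = x*C² (A(C, x) = C²*x + 0 = x*C² + 0 = x*C²)
u(s) = 0
N(H) = H⁴ (N(H) = H*(H*H²) = H*H³ = H⁴)
N(j) + u(n(-8, 14)) = (-89)⁴ + 0 = 62742241 + 0 = 62742241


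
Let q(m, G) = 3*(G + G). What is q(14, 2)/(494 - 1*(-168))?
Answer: 6/331 ≈ 0.018127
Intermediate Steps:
q(m, G) = 6*G (q(m, G) = 3*(2*G) = 6*G)
q(14, 2)/(494 - 1*(-168)) = (6*2)/(494 - 1*(-168)) = 12/(494 + 168) = 12/662 = 12*(1/662) = 6/331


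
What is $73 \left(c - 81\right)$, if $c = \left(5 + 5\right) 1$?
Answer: $-5183$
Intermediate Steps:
$c = 10$ ($c = 10 \cdot 1 = 10$)
$73 \left(c - 81\right) = 73 \left(10 - 81\right) = 73 \left(-71\right) = -5183$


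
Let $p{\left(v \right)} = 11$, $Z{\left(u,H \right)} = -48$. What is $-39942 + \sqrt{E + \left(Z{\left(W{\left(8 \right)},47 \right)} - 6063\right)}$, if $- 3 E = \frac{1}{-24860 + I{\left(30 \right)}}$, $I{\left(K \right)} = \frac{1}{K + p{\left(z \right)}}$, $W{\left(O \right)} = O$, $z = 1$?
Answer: $-39942 + \frac{i \sqrt{6348650109464118}}{1019259} \approx -39942.0 + 78.173 i$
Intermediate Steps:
$I{\left(K \right)} = \frac{1}{11 + K}$ ($I{\left(K \right)} = \frac{1}{K + 11} = \frac{1}{11 + K}$)
$E = \frac{41}{3057777}$ ($E = - \frac{1}{3 \left(-24860 + \frac{1}{11 + 30}\right)} = - \frac{1}{3 \left(-24860 + \frac{1}{41}\right)} = - \frac{1}{3 \left(- \frac{1019259}{41}\right)} = \left(- \frac{1}{3}\right) \left(- \frac{41}{1019259}\right) = \frac{41}{3057777} \approx 1.3408 \cdot 10^{-5}$)
$-39942 + \sqrt{E + \left(Z{\left(W{\left(8 \right)},47 \right)} - 6063\right)} = -39942 + \sqrt{\frac{41}{3057777} - 6111} = -39942 + \sqrt{- \frac{18686075206}{3057777}} = -39942 + \frac{i \sqrt{6348650109464118}}{1019259}$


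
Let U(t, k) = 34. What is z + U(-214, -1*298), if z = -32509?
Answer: -32475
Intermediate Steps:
z + U(-214, -1*298) = -32509 + 34 = -32475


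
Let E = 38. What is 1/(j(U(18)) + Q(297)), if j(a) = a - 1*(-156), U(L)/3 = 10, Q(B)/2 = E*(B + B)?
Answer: 1/45330 ≈ 2.2060e-5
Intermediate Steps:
Q(B) = 152*B (Q(B) = 2*(38*(B + B)) = 2*(38*(2*B)) = 2*(76*B) = 152*B)
U(L) = 30 (U(L) = 3*10 = 30)
j(a) = 156 + a (j(a) = a + 156 = 156 + a)
1/(j(U(18)) + Q(297)) = 1/((156 + 30) + 152*297) = 1/(186 + 45144) = 1/45330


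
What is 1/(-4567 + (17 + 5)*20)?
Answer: -1/4127 ≈ -0.00024231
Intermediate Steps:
1/(-4567 + (17 + 5)*20) = 1/(-4567 + 22*20) = 1/(-4567 + 440) = 1/(-4127) = -1/4127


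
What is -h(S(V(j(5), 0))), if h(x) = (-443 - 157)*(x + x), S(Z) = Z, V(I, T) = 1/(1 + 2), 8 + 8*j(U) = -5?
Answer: 400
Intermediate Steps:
j(U) = -13/8 (j(U) = -1 + (⅛)*(-5) = -1 - 5/8 = -13/8)
V(I, T) = ⅓ (V(I, T) = 1/3 = ⅓)
h(x) = -1200*x
-h(S(V(j(5), 0))) = -(-1200)/3 = -1*(-400) = 400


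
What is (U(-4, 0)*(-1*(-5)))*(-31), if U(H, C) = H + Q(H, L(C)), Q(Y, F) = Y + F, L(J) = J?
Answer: 1240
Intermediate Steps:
Q(Y, F) = F + Y
U(H, C) = C + 2*H (U(H, C) = H + (C + H) = C + 2*H)
(U(-4, 0)*(-1*(-5)))*(-31) = ((0 + 2*(-4))*(-1*(-5)))*(-31) = ((0 - 8)*5)*(-31) = -8*5*(-31) = -40*(-31) = 1240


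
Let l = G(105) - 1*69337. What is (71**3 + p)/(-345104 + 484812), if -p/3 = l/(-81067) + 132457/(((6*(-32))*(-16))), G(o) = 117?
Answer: 29700175006429/11597525438464 ≈ 2.5609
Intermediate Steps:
l = -69220 (l = 117 - 1*69337 = 117 - 69337 = -69220)
p = -10950535459/83012608 (p = -3*(-69220/(-81067) + 132457/(((6*(-32))*(-16)))) = -3*(-69220*(-1/81067) + 132457/((-192*(-16)))) = -3*(69220/81067 + 132457/3072) = -3*10950535459/249037824 = -10950535459/83012608 ≈ -131.91)
(71**3 + p)/(-345104 + 484812) = (71**3 - 10950535459/83012608)/(-345104 + 484812) = (357911 - 10950535459/83012608)/139708 = (29700175006429/83012608)*(1/139708) = 29700175006429/11597525438464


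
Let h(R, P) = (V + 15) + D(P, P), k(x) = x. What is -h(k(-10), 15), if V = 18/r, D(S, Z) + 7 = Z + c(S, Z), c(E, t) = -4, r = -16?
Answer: -143/8 ≈ -17.875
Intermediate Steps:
D(S, Z) = -11 + Z (D(S, Z) = -7 + (Z - 4) = -7 + (-4 + Z) = -11 + Z)
V = -9/8 (V = 18/(-16) = 18*(-1/16) = -9/8 ≈ -1.1250)
h(R, P) = 23/8 + P (h(R, P) = (-9/8 + 15) + (-11 + P) = 111/8 + (-11 + P) = 23/8 + P)
-h(k(-10), 15) = -(23/8 + 15) = -1*143/8 = -143/8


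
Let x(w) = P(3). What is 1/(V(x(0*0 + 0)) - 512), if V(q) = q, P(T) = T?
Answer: -1/509 ≈ -0.0019646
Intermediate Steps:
x(w) = 3
1/(V(x(0*0 + 0)) - 512) = 1/(3 - 512) = 1/(-509) = -1/509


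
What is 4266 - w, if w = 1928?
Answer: 2338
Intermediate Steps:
4266 - w = 4266 - 1*1928 = 4266 - 1928 = 2338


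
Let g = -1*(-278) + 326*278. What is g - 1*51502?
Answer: 39404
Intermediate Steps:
g = 90906 (g = 278 + 90628 = 90906)
g - 1*51502 = 90906 - 1*51502 = 90906 - 51502 = 39404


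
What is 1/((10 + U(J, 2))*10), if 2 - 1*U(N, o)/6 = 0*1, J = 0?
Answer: 1/220 ≈ 0.0045455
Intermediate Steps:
U(N, o) = 12 (U(N, o) = 12 - 0 = 12 - 6*0 = 12 + 0 = 12)
1/((10 + U(J, 2))*10) = 1/((10 + 12)*10) = 1/(22*10) = 1/220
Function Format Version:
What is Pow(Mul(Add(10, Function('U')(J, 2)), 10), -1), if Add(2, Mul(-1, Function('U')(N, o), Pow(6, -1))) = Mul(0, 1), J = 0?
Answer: Rational(1, 220) ≈ 0.0045455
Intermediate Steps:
Function('U')(N, o) = 12 (Function('U')(N, o) = Add(12, Mul(-6, Mul(0, 1))) = Add(12, Mul(-6, 0)) = Add(12, 0) = 12)
Pow(Mul(Add(10, Function('U')(J, 2)), 10), -1) = Pow(Mul(Add(10, 12), 10), -1) = Pow(Mul(22, 10), -1) = Pow(220, -1) = Rational(1, 220)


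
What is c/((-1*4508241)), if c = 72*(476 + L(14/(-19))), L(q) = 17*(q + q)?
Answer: -205632/28552193 ≈ -0.0072020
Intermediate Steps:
L(q) = 34*q (L(q) = 17*(2*q) = 34*q)
c = 616896/19 (c = 72*(476 + 34*(14/(-19))) = 72*(476 + 34*(14*(-1/19))) = 72*(476 + 34*(-14/19)) = 72*(476 - 476/19) = 72*(8568/19) = 616896/19 ≈ 32468.)
c/((-1*4508241)) = 616896/(19*((-1*4508241))) = (616896/19)/(-4508241) = (616896/19)*(-1/4508241) = -205632/28552193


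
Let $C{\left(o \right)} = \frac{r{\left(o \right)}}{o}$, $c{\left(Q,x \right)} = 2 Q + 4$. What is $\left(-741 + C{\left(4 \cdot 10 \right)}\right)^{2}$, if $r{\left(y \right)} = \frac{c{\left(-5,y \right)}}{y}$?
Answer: $\frac{351415396809}{640000} \approx 5.4909 \cdot 10^{5}$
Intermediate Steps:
$c{\left(Q,x \right)} = 4 + 2 Q$
$r{\left(y \right)} = - \frac{6}{y}$ ($r{\left(y \right)} = \frac{4 + 2 \left(-5\right)}{y} = \frac{4 - 10}{y} = - \frac{6}{y}$)
$C{\left(o \right)} = - \frac{6}{o^{2}}$ ($C{\left(o \right)} = \frac{\left(-6\right) \frac{1}{o}}{o} = - \frac{6}{o^{2}}$)
$\left(-741 + C{\left(4 \cdot 10 \right)}\right)^{2} = \left(-741 - \frac{6}{1600}\right)^{2} = \left(-741 - \frac{3}{800}\right)^{2} = \left(- \frac{592803}{800}\right)^{2} = \frac{351415396809}{640000}$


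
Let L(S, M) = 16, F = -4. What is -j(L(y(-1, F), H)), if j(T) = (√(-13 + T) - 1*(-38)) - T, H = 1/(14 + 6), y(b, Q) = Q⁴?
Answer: -22 - √3 ≈ -23.732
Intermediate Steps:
H = 1/20 ≈ 0.050000
j(T) = 38 + √(-13 + T) - T (j(T) = (√(-13 + T) + 38) - T = (38 + √(-13 + T)) - T = 38 + √(-13 + T) - T)
-j(L(y(-1, F), H)) = -(38 + √(-13 + 16) - 1*16) = -(38 + √3 - 16) = -(22 + √3) = -22 - √3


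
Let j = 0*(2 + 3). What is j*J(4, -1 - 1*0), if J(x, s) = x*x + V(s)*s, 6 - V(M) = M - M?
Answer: 0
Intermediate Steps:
V(M) = 6 (V(M) = 6 - (M - M) = 6 - 1*0 = 6 + 0 = 6)
J(x, s) = x² + 6*s (J(x, s) = x*x + 6*s = x² + 6*s)
j = 0 (j = 0*5 = 0)
j*J(4, -1 - 1*0) = 0*(4² + 6*(-1 - 1*0)) = 0*(16 + 6*(-1 + 0)) = 0*(16 + 6*(-1)) = 0*(16 - 6) = 0*10 = 0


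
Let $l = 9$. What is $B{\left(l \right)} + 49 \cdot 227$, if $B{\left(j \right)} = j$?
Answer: $11132$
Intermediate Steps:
$B{\left(l \right)} + 49 \cdot 227 = 9 + 49 \cdot 227 = 9 + 11123 = 11132$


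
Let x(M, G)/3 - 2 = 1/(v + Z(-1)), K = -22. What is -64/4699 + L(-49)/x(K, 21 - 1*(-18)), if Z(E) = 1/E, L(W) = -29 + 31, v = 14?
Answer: 116990/380619 ≈ 0.30737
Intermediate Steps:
L(W) = 2
x(M, G) = 81/13 (x(M, G) = 6 + 3/(14 + 1/(-1)) = 6 + 3/(14 - 1) = 6 + 3/13 = 81/13)
-64/4699 + L(-49)/x(K, 21 - 1*(-18)) = -64/4699 + 2/(81/13) = -64*1/4699 + 2*(13/81) = -64/4699 + 26/81 = 116990/380619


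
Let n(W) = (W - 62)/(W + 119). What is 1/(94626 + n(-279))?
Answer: 160/15140501 ≈ 1.0568e-5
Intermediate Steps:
n(W) = (-62 + W)/(119 + W)
1/(94626 + n(-279)) = 1/(94626 + (-62 - 279)/(119 - 279)) = 1/(94626 - 341/(-160)) = 1/(94626 - 1/160*(-341)) = 1/(94626 + 341/160) = 1/(15140501/160) = 160/15140501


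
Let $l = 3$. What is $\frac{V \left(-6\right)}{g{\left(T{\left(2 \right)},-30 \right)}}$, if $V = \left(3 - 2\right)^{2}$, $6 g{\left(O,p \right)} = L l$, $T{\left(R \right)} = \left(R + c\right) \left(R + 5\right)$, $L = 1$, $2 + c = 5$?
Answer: $-12$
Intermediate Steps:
$c = 3$ ($c = -2 + 5 = 3$)
$T{\left(R \right)} = \left(3 + R\right) \left(5 + R\right)$ ($T{\left(R \right)} = \left(R + 3\right) \left(R + 5\right) = \left(3 + R\right) \left(5 + R\right)$)
$g{\left(O,p \right)} = \frac{1}{2}$ ($g{\left(O,p \right)} = \frac{1 \cdot 3}{6} = \frac{1}{6} \cdot 3 = \frac{1}{2}$)
$V = 1$ ($V = 1^{2} = 1$)
$\frac{V \left(-6\right)}{g{\left(T{\left(2 \right)},-30 \right)}} = 1 \left(-6\right) \frac{1}{\frac{1}{2}} = \left(-6\right) 2 = -12$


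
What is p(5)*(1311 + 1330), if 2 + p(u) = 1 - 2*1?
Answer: -7923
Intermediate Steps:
p(u) = -3 (p(u) = -2 + (1 - 2*1) = -2 + (1 - 2) = -2 - 1 = -3)
p(5)*(1311 + 1330) = -3*(1311 + 1330) = -3*2641 = -7923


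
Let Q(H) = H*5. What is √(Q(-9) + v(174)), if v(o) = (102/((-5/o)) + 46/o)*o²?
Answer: I*√2686493265/5 ≈ 10366.0*I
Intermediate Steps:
v(o) = o²*(46/o - 102*o/5) (v(o) = (102*(-o/5) + 46/o)*o² = (-102*o/5 + 46/o)*o² = (46/o - 102*o/5)*o² = o²*(46/o - 102*o/5))
Q(H) = 5*H
√(Q(-9) + v(174)) = √(5*(-9) + (46*174 - 102/5*174³)) = √(-45 + (8004 - 102/5*5268024)) = √(-45 + (8004 - 537338448/5)) = √(-45 - 537298428/5) = √(-537298653/5) = I*√2686493265/5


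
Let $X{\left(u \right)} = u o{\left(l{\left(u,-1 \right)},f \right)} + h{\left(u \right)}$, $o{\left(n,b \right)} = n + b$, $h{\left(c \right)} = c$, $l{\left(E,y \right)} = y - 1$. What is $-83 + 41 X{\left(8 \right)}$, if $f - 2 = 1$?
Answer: $573$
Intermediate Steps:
$l{\left(E,y \right)} = -1 + y$
$f = 3$ ($f = 2 + 1 = 3$)
$o{\left(n,b \right)} = b + n$
$X{\left(u \right)} = 2 u$ ($X{\left(u \right)} = u \left(3 - 2\right) + u = u 1 + u = u + u = 2 u$)
$-83 + 41 X{\left(8 \right)} = -83 + 41 \cdot 2 \cdot 8 = -83 + 41 \cdot 16 = -83 + 656 = 573$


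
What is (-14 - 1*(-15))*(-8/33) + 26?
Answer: 850/33 ≈ 25.758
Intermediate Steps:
(-14 - 1*(-15))*(-8/33) + 26 = (-14 + 15)*(-8*1/33) + 26 = 1*(-8/33) + 26 = -8/33 + 26 = 850/33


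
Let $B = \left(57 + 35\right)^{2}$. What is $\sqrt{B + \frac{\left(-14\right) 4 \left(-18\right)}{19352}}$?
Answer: $\frac{\sqrt{49527917098}}{2419} \approx 92.0$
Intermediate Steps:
$B = 8464$ ($B = 92^{2} = 8464$)
$\sqrt{B + \frac{\left(-14\right) 4 \left(-18\right)}{19352}} = \sqrt{8464 + \frac{\left(-14\right) 4 \left(-18\right)}{19352}} = \sqrt{8464 + \left(-56\right) \left(-18\right) \frac{1}{19352}} = \sqrt{8464 + 1008 \cdot \frac{1}{19352}} = \sqrt{8464 + \frac{126}{2419}} = \sqrt{\frac{20474542}{2419}} = \frac{\sqrt{49527917098}}{2419}$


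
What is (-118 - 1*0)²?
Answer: 13924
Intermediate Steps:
(-118 - 1*0)² = (-118 + 0)² = (-118)² = 13924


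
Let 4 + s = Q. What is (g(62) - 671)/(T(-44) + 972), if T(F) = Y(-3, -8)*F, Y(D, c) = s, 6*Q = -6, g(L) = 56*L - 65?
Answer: 342/149 ≈ 2.2953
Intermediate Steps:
g(L) = -65 + 56*L
Q = -1 (Q = (⅙)*(-6) = -1)
s = -5 (s = -4 - 1 = -5)
Y(D, c) = -5
T(F) = -5*F
(g(62) - 671)/(T(-44) + 972) = ((-65 + 56*62) - 671)/(-5*(-44) + 972) = ((-65 + 3472) - 671)/(220 + 972) = (3407 - 671)/1192 = 2736*(1/1192) = 342/149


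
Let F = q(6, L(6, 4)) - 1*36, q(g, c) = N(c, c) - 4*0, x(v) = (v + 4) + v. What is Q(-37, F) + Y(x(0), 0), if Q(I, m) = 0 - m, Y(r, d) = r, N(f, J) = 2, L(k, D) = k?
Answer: 38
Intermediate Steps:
x(v) = 4 + 2*v (x(v) = (4 + v) + v = 4 + 2*v)
q(g, c) = 2 (q(g, c) = 2 - 4*0 = 2 + 0 = 2)
F = -34 (F = 2 - 1*36 = 2 - 36 = -34)
Q(I, m) = -m
Q(-37, F) + Y(x(0), 0) = -1*(-34) + (4 + 2*0) = 34 + (4 + 0) = 34 + 4 = 38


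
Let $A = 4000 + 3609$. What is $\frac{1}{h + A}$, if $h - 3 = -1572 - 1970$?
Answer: $\frac{1}{4070} \approx 0.0002457$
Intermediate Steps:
$h = -3539$ ($h = 3 - 3542 = -3539$)
$A = 7609$
$\frac{1}{h + A} = \frac{1}{-3539 + 7609} = \frac{1}{4070}$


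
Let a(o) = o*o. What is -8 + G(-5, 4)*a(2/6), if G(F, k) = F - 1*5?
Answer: -82/9 ≈ -9.1111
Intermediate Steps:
a(o) = o**2
G(F, k) = -5 + F (G(F, k) = F - 5 = -5 + F)
-8 + G(-5, 4)*a(2/6) = -8 + (-5 - 5)*(2/6)**2 = -8 - 10*(2*(1/6))**2 = -8 - 10*(1/3)**2 = -8 - 10*1/9 = -8 - 10/9 = -82/9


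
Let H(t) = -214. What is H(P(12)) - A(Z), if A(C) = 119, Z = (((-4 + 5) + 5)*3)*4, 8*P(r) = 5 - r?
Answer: -333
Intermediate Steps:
P(r) = 5/8 - r/8 (P(r) = (5 - r)/8 = 5/8 - r/8)
Z = 72 (Z = ((1 + 5)*3)*4 = (6*3)*4 = 18*4 = 72)
H(P(12)) - A(Z) = -214 - 1*119 = -214 - 119 = -333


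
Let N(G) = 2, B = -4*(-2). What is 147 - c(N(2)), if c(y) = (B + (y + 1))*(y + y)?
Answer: 103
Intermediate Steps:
B = 8
c(y) = 2*y*(9 + y) (c(y) = (8 + (y + 1))*(y + y) = (8 + (1 + y))*(2*y) = (9 + y)*(2*y) = 2*y*(9 + y))
147 - c(N(2)) = 147 - 2*2*(9 + 2) = 147 - 2*2*11 = 147 - 1*44 = 147 - 44 = 103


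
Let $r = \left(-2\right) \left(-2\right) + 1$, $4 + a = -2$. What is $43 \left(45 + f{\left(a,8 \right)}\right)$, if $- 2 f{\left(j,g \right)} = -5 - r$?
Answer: $2150$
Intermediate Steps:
$a = -6$ ($a = -4 - 2 = -6$)
$r = 5$ ($r = 4 + 1 = 5$)
$f{\left(j,g \right)} = 5$ ($f{\left(j,g \right)} = - \frac{-5 - 5}{2} = \left(- \frac{1}{2}\right) \left(-10\right) = 5$)
$43 \left(45 + f{\left(a,8 \right)}\right) = 43 \left(45 + 5\right) = 43 \cdot 50 = 2150$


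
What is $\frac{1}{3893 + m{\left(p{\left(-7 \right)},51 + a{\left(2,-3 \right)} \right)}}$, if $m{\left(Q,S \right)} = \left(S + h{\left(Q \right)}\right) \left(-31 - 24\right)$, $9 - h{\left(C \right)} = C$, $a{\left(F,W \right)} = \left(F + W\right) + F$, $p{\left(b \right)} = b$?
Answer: $\frac{1}{153} \approx 0.0065359$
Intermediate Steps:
$a{\left(F,W \right)} = W + 2 F$
$h{\left(C \right)} = 9 - C$
$m{\left(Q,S \right)} = -495 - 55 S + 55 Q$ ($m{\left(Q,S \right)} = \left(S - \left(-9 + Q\right)\right) \left(-31 - 24\right) = \left(9 + S - Q\right) \left(-55\right) = -495 - 55 S + 55 Q$)
$\frac{1}{3893 + m{\left(p{\left(-7 \right)},51 + a{\left(2,-3 \right)} \right)}} = \frac{1}{3893 - \left(880 + 55 \left(51 + \left(-3 + 2 \cdot 2\right)\right)\right)} = \frac{1}{3893 - \left(880 + 55 \left(51 + \left(-3 + 4\right)\right)\right)} = \frac{1}{3893 - \left(880 + 55 \left(51 + 1\right)\right)} = \frac{1}{3893 - 3740} = \frac{1}{153}$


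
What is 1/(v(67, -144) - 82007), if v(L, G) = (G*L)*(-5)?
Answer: -1/33767 ≈ -2.9615e-5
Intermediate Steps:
v(L, G) = -5*G*L
1/(v(67, -144) - 82007) = 1/(-5*(-144)*67 - 82007) = 1/(48240 - 82007) = 1/(-33767) = -1/33767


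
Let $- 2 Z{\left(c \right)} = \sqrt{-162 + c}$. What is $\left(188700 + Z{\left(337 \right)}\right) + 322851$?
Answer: $511551 - \frac{5 \sqrt{7}}{2} \approx 5.1154 \cdot 10^{5}$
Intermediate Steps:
$Z{\left(c \right)} = - \frac{\sqrt{-162 + c}}{2}$
$\left(188700 + Z{\left(337 \right)}\right) + 322851 = \left(188700 - \frac{\sqrt{-162 + 337}}{2}\right) + 322851 = \left(188700 - \frac{\sqrt{175}}{2}\right) + 322851 = \left(188700 - \frac{5 \sqrt{7}}{2}\right) + 322851 = 511551 - \frac{5 \sqrt{7}}{2}$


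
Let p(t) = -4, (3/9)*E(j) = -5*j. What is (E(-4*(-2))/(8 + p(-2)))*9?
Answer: -270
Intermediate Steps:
E(j) = -15*j (E(j) = 3*(-5*j) = -15*j)
(E(-4*(-2))/(8 + p(-2)))*9 = ((-(-60)*(-2))/(8 - 4))*9 = (-15*8/4)*9 = -120*¼*9 = -30*9 = -270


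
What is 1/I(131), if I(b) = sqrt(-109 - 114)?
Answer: -I*sqrt(223)/223 ≈ -0.066965*I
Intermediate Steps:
I(b) = I*sqrt(223) (I(b) = sqrt(-223) = I*sqrt(223))
1/I(131) = 1/(I*sqrt(223)) = -I*sqrt(223)/223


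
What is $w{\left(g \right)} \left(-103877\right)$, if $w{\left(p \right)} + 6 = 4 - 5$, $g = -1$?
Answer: $727139$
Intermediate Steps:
$w{\left(p \right)} = -7$ ($w{\left(p \right)} = -6 + \left(4 - 5\right) = -6 - 1 = -7$)
$w{\left(g \right)} \left(-103877\right) = \left(-7\right) \left(-103877\right) = 727139$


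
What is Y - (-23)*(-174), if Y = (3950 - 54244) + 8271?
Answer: -46025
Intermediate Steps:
Y = -42023 (Y = -50294 + 8271 = -42023)
Y - (-23)*(-174) = -42023 - (-23)*(-174) = -42023 - 1*4002 = -42023 - 4002 = -46025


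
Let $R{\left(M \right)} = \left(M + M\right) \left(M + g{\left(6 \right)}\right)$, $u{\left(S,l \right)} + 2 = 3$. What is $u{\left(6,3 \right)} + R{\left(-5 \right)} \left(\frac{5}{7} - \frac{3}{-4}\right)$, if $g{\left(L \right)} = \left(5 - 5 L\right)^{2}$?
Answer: $- \frac{63543}{7} \approx -9077.6$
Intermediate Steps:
$u{\left(S,l \right)} = 1$ ($u{\left(S,l \right)} = -2 + 3 = 1$)
$R{\left(M \right)} = 2 M \left(625 + M\right)$ ($R{\left(M \right)} = \left(M + M\right) \left(M + 25 \left(-1 + 6\right)^{2}\right) = 2 M \left(M + 25 \cdot 5^{2}\right) = 2 M \left(M + 25 \cdot 25\right) = 2 M \left(M + 625\right) = 2 M \left(625 + M\right)$)
$u{\left(6,3 \right)} + R{\left(-5 \right)} \left(\frac{5}{7} - \frac{3}{-4}\right) = 1 + 2 \left(-5\right) \left(625 - 5\right) \left(\frac{5}{7} - \frac{3}{-4}\right) = 1 + 2 \left(-5\right) 620 \left(5 \cdot \frac{1}{7} - - \frac{3}{4}\right) = 1 - 6200 \left(\frac{5}{7} + \frac{3}{4}\right) = 1 - \frac{63550}{7} = - \frac{63543}{7}$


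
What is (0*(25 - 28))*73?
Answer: 0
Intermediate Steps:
(0*(25 - 28))*73 = (0*(-3))*73 = 0*73 = 0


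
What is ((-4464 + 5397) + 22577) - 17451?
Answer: 6059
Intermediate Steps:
((-4464 + 5397) + 22577) - 17451 = (933 + 22577) - 17451 = 23510 - 17451 = 6059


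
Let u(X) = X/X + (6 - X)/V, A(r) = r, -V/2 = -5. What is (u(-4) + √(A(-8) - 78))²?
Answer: (2 + I*√86)² ≈ -82.0 + 37.094*I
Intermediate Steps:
V = 10 (V = -2*(-5) = 10)
u(X) = 8/5 - X/10 (u(X) = X/X + (6 - X)/10 = 1 + (6 - X)*(⅒) = 1 + (⅗ - X/10) = 8/5 - X/10)
(u(-4) + √(A(-8) - 78))² = ((8/5 - ⅒*(-4)) + √(-8 - 78))² = ((8/5 + ⅖) + √(-86))² = (2 + I*√86)²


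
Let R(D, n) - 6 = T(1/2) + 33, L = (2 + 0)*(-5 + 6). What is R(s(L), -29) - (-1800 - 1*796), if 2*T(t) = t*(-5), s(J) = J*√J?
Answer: 10535/4 ≈ 2633.8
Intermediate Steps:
L = 2 (L = 2*1 = 2)
s(J) = J^(3/2)
T(t) = -5*t/2 (T(t) = (t*(-5))/2 = (-5*t)/2 = -5*t/2)
R(D, n) = 151/4 (R(D, n) = 6 + (-5/2/2 + 33) = 6 + (-5/2*½ + 33) = 6 + (-5/4 + 33) = 6 + 127/4 = 151/4)
R(s(L), -29) - (-1800 - 1*796) = 151/4 - (-1800 - 1*796) = 151/4 - (-1800 - 796) = 151/4 - 1*(-2596) = 151/4 + 2596 = 10535/4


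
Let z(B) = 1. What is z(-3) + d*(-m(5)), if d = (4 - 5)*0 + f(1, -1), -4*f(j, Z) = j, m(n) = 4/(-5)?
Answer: 4/5 ≈ 0.80000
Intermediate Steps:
m(n) = -4/5 (m(n) = 4*(-1/5) = -4/5)
f(j, Z) = -j/4
d = -1/4 (d = (4 - 5)*0 - 1/4*1 = -1*0 - 1/4 = 0 - 1/4 = -1/4 ≈ -0.25000)
z(-3) + d*(-m(5)) = 1 - (-1)*(-4)/(4*5) = 1 - 1/4*4/5 = 1 - 1/5 = 4/5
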